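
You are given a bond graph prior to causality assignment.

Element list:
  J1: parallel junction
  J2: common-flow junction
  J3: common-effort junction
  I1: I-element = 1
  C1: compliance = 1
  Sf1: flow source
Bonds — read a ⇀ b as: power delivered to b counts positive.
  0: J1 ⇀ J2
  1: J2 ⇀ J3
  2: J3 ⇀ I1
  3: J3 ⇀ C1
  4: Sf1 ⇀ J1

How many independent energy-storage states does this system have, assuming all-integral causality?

β4 stroke at Sf1  (Sf1 (Sf) sets flow on bond)
β0 stroke at J1  (only one effort-in slot at J1)
β1 stroke at J2  (J2 flow already set via bond 0)
β2 stroke at I1  (prefer integral on I1)
β3 stroke at J3  (only one effort-in slot at J3)

2  (C1, I1 all integral)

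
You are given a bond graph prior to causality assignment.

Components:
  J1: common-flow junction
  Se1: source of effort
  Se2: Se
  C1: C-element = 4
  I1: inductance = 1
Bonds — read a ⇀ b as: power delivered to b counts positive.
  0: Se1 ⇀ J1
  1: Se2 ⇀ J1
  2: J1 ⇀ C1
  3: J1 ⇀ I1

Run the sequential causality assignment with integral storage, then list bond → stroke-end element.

β0 |J1  (Se1 fixes effort; stroke away)
β1 |J1  (Se2 (Se) sets effort on bond)
β2 |J1  (C1 outputs effort q/C1)
β3 |I1  (J1: last free bond brings flow in)

b0 stroke→J1
b1 stroke→J1
b2 stroke→J1
b3 stroke→I1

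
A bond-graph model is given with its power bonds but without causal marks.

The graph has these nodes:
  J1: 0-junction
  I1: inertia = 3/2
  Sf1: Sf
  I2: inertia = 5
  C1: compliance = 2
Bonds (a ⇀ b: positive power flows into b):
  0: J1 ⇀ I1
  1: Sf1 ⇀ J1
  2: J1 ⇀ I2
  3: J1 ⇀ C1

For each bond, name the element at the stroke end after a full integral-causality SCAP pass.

bond 0 →I1
bond 1 →Sf1
bond 2 →I2
bond 3 →J1

#1 stroke at Sf1  (Sf1 (Sf) sets flow on bond)
#0 stroke at I1  (I1 integral (f out))
#2 stroke at I2  (I2 integral (f out))
#3 stroke at J1  (closing 0-jn rule on J1)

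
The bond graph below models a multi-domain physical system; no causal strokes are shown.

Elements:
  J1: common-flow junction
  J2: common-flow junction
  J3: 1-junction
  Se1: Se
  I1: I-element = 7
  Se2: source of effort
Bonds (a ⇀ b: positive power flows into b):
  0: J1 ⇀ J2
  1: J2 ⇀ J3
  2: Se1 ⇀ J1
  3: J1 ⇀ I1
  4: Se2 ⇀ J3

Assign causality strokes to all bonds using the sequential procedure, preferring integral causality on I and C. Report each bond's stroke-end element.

b0 stroke→J1
b1 stroke→J2
b2 stroke→J1
b3 stroke→I1
b4 stroke→J3

bond 2 stroke at J1  (Se1 (Se) sets effort on bond)
bond 4 stroke at J3  (Se2 (Se) sets effort on bond)
bond 1 stroke at J2  (J3: last free bond brings flow in)
bond 0 stroke at J1  (J2 needs exactly one f-in)
bond 3 stroke at I1  (only one flow-in slot at J1)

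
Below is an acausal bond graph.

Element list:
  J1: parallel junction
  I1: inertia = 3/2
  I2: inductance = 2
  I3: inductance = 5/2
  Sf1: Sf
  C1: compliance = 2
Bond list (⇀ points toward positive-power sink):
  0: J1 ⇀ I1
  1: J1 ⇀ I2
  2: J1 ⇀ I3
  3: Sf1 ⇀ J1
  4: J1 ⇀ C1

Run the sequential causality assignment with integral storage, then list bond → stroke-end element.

b0 stroke→I1
b1 stroke→I2
b2 stroke→I3
b3 stroke→Sf1
b4 stroke→J1

bond 3 →Sf1  (source Sf1 imposes f)
bond 0 →I1  (prefer integral on I1)
bond 1 →I2  (I2 outputs flow p/I2)
bond 2 →I3  (I3 outputs flow p/I3)
bond 4 →J1  (only one effort-in slot at J1)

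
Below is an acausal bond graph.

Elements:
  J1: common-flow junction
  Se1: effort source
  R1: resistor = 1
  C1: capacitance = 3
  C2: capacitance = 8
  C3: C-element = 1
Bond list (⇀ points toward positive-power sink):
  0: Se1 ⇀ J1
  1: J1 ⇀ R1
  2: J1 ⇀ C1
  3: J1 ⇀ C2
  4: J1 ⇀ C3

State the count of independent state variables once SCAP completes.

b0 stroke at J1  (Se1 (Se) sets effort on bond)
b2 stroke at J1  (C1 outputs effort q/C1)
b3 stroke at J1  (C2: C, integral causality)
b4 stroke at J1  (prefer integral on C3)
b1 stroke at R1  (closing 1-jn rule on J1)

3  (C1, C2, C3 all integral)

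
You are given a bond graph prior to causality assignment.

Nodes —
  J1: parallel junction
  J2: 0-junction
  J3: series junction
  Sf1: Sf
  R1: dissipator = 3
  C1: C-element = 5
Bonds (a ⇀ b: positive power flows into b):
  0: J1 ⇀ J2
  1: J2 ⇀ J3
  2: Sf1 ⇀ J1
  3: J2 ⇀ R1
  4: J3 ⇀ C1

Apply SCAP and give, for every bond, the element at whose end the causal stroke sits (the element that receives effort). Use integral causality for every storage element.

b2 stroke at Sf1  (source Sf1 imposes f)
b0 stroke at J1  (only one effort-in slot at J1)
b4 stroke at J3  (C1 outputs effort q/C1)
b1 stroke at J2  (J3: last free bond brings flow in)
b3 stroke at R1  (J2: bond 1 brought effort, rest push out)

b0 stroke at J1
b1 stroke at J2
b2 stroke at Sf1
b3 stroke at R1
b4 stroke at J3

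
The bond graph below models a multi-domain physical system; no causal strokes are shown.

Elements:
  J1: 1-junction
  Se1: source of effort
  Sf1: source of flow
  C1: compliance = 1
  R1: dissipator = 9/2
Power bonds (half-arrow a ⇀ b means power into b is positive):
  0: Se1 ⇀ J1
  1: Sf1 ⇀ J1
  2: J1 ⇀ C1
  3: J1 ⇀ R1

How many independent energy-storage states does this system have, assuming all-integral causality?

b0 stroke→J1  (Se1 (Se) sets effort on bond)
b1 stroke→Sf1  (Sf1 (Sf) sets flow on bond)
b2 stroke→J1  (J1 flow already set via bond 1)
b3 stroke→J1  (1-jn J1 has f-setter on 1)

1  (C1 all integral)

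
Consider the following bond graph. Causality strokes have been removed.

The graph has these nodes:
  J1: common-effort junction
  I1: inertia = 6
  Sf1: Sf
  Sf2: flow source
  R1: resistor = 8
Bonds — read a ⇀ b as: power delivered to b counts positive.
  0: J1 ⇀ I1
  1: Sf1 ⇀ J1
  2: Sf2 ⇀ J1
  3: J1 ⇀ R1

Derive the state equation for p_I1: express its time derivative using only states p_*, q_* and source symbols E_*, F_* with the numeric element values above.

dp_I1/dt = 8*F_Sf1 + 8*F_Sf2 - 4*p_I1/3

#1 →Sf1  (Sf1: flow source, stroke at near end)
#2 →Sf2  (Sf2 fixes flow; stroke at Sf2)
#0 →I1  (I1 outputs flow p/I1)
#3 →J1  (J1 needs exactly one e-in)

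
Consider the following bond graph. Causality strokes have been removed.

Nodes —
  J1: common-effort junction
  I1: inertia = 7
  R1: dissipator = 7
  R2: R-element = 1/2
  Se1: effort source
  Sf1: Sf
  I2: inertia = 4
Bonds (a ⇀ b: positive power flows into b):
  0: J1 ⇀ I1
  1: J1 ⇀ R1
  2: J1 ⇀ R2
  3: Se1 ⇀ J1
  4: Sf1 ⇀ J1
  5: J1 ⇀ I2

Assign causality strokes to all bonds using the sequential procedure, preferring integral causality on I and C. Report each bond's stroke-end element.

#0 stroke at I1
#1 stroke at R1
#2 stroke at R2
#3 stroke at J1
#4 stroke at Sf1
#5 stroke at I2

β3 stroke→J1  (Se1 (Se) sets effort on bond)
β4 stroke→Sf1  (Sf1 fixes flow; stroke at Sf1)
β0 stroke→I1  (0-jn J1 has e-setter on 3)
β1 stroke→R1  (J1 effort already set via bond 3)
β2 stroke→R2  (J1 effort already set via bond 3)
β5 stroke→I2  (J1: bond 3 brought effort, rest push out)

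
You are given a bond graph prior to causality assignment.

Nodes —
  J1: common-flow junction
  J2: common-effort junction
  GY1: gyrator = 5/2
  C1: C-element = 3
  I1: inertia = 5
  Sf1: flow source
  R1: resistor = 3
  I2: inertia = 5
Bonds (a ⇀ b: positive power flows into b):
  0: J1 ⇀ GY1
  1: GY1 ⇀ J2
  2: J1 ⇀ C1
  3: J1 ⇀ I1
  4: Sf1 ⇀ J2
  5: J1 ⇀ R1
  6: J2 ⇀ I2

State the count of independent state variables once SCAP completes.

3  (C1, I1, I2 all integral)

β4 |Sf1  (Sf1 fixes flow; stroke at Sf1)
β2 |J1  (C1 integral (e out))
β3 |I1  (I1 outputs flow p/I1)
β0 |J1  (common-f at J1 fixed by 3)
β5 |J1  (1-jn J1 has f-setter on 3)
β1 |J2  (GY1: gyrator matches bond 0)
β6 |I2  (J2 effort already set via bond 1)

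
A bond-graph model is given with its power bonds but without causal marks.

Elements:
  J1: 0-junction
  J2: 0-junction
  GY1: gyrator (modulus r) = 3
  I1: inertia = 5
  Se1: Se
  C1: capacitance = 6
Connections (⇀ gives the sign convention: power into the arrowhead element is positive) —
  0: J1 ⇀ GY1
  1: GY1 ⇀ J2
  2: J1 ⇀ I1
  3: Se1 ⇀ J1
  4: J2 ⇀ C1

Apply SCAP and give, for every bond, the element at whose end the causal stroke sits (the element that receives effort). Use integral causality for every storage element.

b3 stroke at J1  (source Se1 imposes e)
b0 stroke at GY1  (J1: bond 3 brought effort, rest push out)
b2 stroke at I1  (0-jn J1 has e-setter on 3)
b1 stroke at GY1  (GY1 both-in/both-out from 0)
b4 stroke at J2  (closing 0-jn rule on J2)

bond 0 stroke→GY1
bond 1 stroke→GY1
bond 2 stroke→I1
bond 3 stroke→J1
bond 4 stroke→J2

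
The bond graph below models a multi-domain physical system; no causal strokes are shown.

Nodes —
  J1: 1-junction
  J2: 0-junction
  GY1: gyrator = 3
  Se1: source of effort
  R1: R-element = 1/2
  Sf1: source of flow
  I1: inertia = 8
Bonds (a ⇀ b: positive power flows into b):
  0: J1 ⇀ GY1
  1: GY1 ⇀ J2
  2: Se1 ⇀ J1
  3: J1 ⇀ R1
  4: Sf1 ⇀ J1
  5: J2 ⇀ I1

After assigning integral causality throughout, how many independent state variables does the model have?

1  (I1 all integral)

b2 →J1  (Se1 fixes effort; stroke away)
b4 →Sf1  (Sf1: flow source, stroke at near end)
b0 →J1  (common-f at J1 fixed by 4)
b3 →J1  (common-f at J1 fixed by 4)
b1 →J2  (GY1 both-in/both-out from 0)
b5 →I1  (J2: bond 1 brought effort, rest push out)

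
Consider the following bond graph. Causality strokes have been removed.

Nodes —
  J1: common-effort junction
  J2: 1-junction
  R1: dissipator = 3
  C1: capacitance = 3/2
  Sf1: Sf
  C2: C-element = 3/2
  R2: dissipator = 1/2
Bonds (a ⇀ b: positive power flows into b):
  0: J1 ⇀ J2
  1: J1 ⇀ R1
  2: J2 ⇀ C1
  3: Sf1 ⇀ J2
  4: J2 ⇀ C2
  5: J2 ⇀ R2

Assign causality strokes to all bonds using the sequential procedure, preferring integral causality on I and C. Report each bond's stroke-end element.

bond 3 |Sf1  (source Sf1 imposes f)
bond 0 |J2  (J2 flow already set via bond 3)
bond 2 |J2  (J2: bond 3 brought flow, rest push out)
bond 4 |J2  (J2 flow already set via bond 3)
bond 5 |J2  (common-f at J2 fixed by 3)
bond 1 |J1  (only one effort-in slot at J1)

#0 stroke→J2
#1 stroke→J1
#2 stroke→J2
#3 stroke→Sf1
#4 stroke→J2
#5 stroke→J2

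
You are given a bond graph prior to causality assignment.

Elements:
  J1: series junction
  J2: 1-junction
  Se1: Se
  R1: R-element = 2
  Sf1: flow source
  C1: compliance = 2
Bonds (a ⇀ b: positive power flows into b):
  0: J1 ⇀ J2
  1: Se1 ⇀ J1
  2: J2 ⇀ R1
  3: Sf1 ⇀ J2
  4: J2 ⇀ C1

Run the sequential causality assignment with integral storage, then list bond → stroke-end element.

β0 →J2
β1 →J1
β2 →J2
β3 →Sf1
β4 →J2

bond 1 |J1  (source Se1 imposes e)
bond 3 |Sf1  (Sf1 fixes flow; stroke at Sf1)
bond 0 |J2  (J1: last free bond brings flow in)
bond 2 |J2  (common-f at J2 fixed by 3)
bond 4 |J2  (1-jn J2 has f-setter on 3)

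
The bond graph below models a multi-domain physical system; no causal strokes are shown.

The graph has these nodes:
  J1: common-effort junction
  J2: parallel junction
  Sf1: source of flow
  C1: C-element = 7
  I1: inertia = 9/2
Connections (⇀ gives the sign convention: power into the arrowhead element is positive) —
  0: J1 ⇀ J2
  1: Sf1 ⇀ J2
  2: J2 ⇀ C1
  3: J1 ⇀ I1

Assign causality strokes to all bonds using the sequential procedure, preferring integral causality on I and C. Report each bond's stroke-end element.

#1 |Sf1  (Sf1: flow source, stroke at near end)
#2 |J2  (C1: C, integral causality)
#0 |J1  (0-jn J2 has e-setter on 2)
#3 |I1  (J1: bond 0 brought effort, rest push out)

#0 stroke at J1
#1 stroke at Sf1
#2 stroke at J2
#3 stroke at I1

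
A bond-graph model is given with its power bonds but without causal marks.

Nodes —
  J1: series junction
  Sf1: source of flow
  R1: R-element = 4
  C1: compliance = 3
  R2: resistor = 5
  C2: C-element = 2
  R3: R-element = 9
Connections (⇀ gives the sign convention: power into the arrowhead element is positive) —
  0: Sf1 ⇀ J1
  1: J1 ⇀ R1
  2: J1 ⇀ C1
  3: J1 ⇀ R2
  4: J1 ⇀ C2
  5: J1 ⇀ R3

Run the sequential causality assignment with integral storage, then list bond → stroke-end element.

#0 stroke→Sf1  (Sf1 (Sf) sets flow on bond)
#1 stroke→J1  (J1 flow already set via bond 0)
#2 stroke→J1  (1-jn J1 has f-setter on 0)
#3 stroke→J1  (common-f at J1 fixed by 0)
#4 stroke→J1  (1-jn J1 has f-setter on 0)
#5 stroke→J1  (common-f at J1 fixed by 0)

#0 stroke at Sf1
#1 stroke at J1
#2 stroke at J1
#3 stroke at J1
#4 stroke at J1
#5 stroke at J1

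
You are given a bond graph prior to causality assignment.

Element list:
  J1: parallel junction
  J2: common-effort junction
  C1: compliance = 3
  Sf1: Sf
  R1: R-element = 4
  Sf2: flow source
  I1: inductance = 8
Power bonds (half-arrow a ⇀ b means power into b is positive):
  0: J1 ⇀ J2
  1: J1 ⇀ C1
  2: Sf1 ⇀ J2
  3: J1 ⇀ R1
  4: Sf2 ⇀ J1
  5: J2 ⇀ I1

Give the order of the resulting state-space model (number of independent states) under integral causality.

#2 →Sf1  (Sf1 (Sf) sets flow on bond)
#4 →Sf2  (Sf2 (Sf) sets flow on bond)
#1 →J1  (C1 integral (e out))
#0 →J2  (J1 effort already set via bond 1)
#3 →R1  (common-e at J1 fixed by 1)
#5 →I1  (J2 effort already set via bond 0)

2  (C1, I1 all integral)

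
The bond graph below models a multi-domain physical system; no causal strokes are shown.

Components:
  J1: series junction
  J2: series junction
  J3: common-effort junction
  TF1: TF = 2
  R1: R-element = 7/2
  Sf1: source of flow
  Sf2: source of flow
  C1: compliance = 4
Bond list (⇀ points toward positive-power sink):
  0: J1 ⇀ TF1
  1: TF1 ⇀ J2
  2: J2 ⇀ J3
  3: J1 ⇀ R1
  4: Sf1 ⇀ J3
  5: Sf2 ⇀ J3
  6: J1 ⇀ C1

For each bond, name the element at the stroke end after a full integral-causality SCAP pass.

#0 →TF1
#1 →J2
#2 →J3
#3 →J1
#4 →Sf1
#5 →Sf2
#6 →J1

#4 |Sf1  (Sf1 fixes flow; stroke at Sf1)
#5 |Sf2  (Sf2: flow source, stroke at near end)
#2 |J3  (J3: last free bond brings effort in)
#1 |J2  (J2: bond 2 brought flow, rest push out)
#0 |TF1  (TF1: transformer flips bond 1)
#3 |J1  (common-f at J1 fixed by 0)
#6 |J1  (common-f at J1 fixed by 0)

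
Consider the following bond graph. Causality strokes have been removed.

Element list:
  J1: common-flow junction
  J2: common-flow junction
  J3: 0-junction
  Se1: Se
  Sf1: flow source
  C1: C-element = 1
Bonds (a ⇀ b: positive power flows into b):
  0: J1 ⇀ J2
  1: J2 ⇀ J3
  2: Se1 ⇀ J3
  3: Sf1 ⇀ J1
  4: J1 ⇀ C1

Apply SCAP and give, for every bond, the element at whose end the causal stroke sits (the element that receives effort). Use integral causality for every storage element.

#2 stroke→J3  (source Se1 imposes e)
#3 stroke→Sf1  (Sf1 fixes flow; stroke at Sf1)
#0 stroke→J1  (J1: bond 3 brought flow, rest push out)
#4 stroke→J1  (J1: bond 3 brought flow, rest push out)
#1 stroke→J2  (J2 flow already set via bond 0)

bond 0 |J1
bond 1 |J2
bond 2 |J3
bond 3 |Sf1
bond 4 |J1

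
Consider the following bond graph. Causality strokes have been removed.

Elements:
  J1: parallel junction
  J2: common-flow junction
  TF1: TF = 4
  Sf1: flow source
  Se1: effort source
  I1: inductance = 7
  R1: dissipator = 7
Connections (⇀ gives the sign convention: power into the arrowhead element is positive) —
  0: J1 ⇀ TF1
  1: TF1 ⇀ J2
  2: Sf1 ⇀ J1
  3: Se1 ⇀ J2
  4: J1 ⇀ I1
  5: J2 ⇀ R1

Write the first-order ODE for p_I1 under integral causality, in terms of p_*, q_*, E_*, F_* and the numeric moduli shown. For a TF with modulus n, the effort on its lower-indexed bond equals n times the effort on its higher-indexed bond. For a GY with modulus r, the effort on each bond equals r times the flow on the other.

dp_I1/dt = -4*E_Se1 + 112*F_Sf1 - 16*p_I1

β2 stroke→Sf1  (source Sf1 imposes f)
β3 stroke→J2  (Se1 (Se) sets effort on bond)
β4 stroke→I1  (I1 integral (f out))
β0 stroke→J1  (J1 needs exactly one e-in)
β1 stroke→TF1  (TF1 one-in-one-out from 0)
β5 stroke→J2  (common-f at J2 fixed by 1)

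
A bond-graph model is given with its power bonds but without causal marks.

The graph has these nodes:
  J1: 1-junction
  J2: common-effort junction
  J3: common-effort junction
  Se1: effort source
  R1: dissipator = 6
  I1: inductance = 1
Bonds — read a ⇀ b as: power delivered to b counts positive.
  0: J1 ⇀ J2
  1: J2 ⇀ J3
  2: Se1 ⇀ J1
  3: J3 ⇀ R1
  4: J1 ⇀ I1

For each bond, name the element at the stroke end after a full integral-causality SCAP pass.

#2 stroke at J1  (Se1 fixes effort; stroke away)
#4 stroke at I1  (I1: I, integral causality)
#0 stroke at J1  (1-jn J1 has f-setter on 4)
#1 stroke at J2  (J2: last free bond brings effort in)
#3 stroke at J3  (closing 0-jn rule on J3)

#0 →J1
#1 →J2
#2 →J1
#3 →J3
#4 →I1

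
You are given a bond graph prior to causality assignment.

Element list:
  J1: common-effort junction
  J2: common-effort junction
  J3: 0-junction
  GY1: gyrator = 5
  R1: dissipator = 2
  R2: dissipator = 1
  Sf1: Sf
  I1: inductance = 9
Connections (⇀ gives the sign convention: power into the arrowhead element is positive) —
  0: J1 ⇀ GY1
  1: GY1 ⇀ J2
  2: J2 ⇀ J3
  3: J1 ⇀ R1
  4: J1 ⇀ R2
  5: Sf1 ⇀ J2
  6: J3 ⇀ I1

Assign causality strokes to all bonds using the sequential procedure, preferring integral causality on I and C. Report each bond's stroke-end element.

bond 0 |J1
bond 1 |J2
bond 2 |J3
bond 3 |R1
bond 4 |R2
bond 5 |Sf1
bond 6 |I1

bond 5 stroke→Sf1  (Sf1 (Sf) sets flow on bond)
bond 6 stroke→I1  (I1: I, integral causality)
bond 2 stroke→J3  (closing 0-jn rule on J3)
bond 1 stroke→J2  (closing 0-jn rule on J2)
bond 0 stroke→J1  (GY GY1: same side as bond 1)
bond 3 stroke→R1  (J1 effort already set via bond 0)
bond 4 stroke→R2  (J1: bond 0 brought effort, rest push out)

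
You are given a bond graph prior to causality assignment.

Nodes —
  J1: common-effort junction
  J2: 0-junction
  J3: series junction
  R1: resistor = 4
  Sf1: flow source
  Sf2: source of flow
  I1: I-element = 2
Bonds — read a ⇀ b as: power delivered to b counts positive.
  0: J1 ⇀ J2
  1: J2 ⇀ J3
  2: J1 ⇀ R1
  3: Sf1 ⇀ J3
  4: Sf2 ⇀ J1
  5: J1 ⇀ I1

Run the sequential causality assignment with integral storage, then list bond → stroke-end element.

b0 stroke at J2
b1 stroke at J3
b2 stroke at J1
b3 stroke at Sf1
b4 stroke at Sf2
b5 stroke at I1

b3 stroke at Sf1  (Sf1 (Sf) sets flow on bond)
b4 stroke at Sf2  (Sf2 fixes flow; stroke at Sf2)
b1 stroke at J3  (J3: bond 3 brought flow, rest push out)
b0 stroke at J2  (only one effort-in slot at J2)
b5 stroke at I1  (I1 outputs flow p/I1)
b2 stroke at J1  (J1: last free bond brings effort in)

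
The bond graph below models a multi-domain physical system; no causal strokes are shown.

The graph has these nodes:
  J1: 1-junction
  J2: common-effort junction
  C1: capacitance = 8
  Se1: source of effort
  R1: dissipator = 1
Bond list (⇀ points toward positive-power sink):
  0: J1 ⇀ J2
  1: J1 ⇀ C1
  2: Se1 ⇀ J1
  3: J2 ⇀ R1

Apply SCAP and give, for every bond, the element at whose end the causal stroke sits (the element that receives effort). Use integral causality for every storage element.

#2 stroke at J1  (Se1: effort source, stroke at far end)
#1 stroke at J1  (C1 integral (e out))
#0 stroke at J2  (J1 needs exactly one f-in)
#3 stroke at R1  (J2: bond 0 brought effort, rest push out)

β0 →J2
β1 →J1
β2 →J1
β3 →R1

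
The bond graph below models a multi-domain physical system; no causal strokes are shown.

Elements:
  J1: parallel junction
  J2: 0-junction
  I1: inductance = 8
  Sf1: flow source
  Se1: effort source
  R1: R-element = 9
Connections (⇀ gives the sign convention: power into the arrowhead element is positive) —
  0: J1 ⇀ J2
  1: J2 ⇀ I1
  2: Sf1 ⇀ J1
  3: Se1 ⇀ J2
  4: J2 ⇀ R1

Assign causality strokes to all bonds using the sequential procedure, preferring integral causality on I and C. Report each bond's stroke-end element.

β2 |Sf1  (Sf1 (Sf) sets flow on bond)
β3 |J2  (Se1 fixes effort; stroke away)
β0 |J1  (only one effort-in slot at J1)
β1 |I1  (0-jn J2 has e-setter on 3)
β4 |R1  (0-jn J2 has e-setter on 3)

b0 stroke→J1
b1 stroke→I1
b2 stroke→Sf1
b3 stroke→J2
b4 stroke→R1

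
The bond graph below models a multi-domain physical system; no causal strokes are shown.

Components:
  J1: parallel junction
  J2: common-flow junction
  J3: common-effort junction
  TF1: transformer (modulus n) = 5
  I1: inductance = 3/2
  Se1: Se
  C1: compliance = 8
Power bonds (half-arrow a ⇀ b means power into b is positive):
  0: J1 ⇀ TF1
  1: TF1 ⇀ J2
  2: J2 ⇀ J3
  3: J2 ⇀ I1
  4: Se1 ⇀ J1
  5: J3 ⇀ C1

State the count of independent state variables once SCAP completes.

bond 4 →J1  (Se1 fixes effort; stroke away)
bond 0 →TF1  (0-jn J1 has e-setter on 4)
bond 1 →J2  (through TF1, causality passes straight; one stroke at TF1)
bond 3 →I1  (I1 outputs flow p/I1)
bond 2 →J2  (common-f at J2 fixed by 3)
bond 5 →J3  (J3: last free bond brings effort in)

2  (C1, I1 all integral)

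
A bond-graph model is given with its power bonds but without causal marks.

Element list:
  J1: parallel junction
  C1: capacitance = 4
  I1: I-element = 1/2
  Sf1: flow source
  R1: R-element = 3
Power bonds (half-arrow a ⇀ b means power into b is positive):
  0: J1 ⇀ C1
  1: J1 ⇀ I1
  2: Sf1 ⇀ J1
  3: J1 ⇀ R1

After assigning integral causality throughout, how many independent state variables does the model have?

#2 |Sf1  (Sf1 (Sf) sets flow on bond)
#0 |J1  (prefer integral on C1)
#1 |I1  (J1: bond 0 brought effort, rest push out)
#3 |R1  (J1 effort already set via bond 0)

2  (C1, I1 all integral)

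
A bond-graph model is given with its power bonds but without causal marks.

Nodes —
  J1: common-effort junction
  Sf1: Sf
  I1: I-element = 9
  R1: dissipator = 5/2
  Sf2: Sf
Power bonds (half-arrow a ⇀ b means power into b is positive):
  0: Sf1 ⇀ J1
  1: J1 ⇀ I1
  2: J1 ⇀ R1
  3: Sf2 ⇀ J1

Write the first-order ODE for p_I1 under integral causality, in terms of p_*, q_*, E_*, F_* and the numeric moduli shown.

b0 →Sf1  (Sf1: flow source, stroke at near end)
b3 →Sf2  (Sf2 fixes flow; stroke at Sf2)
b1 →I1  (I1: I, integral causality)
b2 →J1  (J1: last free bond brings effort in)

dp_I1/dt = 5*F_Sf1/2 + 5*F_Sf2/2 - 5*p_I1/18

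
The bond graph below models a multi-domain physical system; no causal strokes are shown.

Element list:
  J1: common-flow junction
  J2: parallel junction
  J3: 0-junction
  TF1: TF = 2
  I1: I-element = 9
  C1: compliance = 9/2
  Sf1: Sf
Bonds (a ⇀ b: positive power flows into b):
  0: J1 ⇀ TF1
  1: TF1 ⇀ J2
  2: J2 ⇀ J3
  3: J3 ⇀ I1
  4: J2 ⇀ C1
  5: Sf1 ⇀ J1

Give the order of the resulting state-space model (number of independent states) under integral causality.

2  (C1, I1 all integral)

β5 →Sf1  (Sf1 fixes flow; stroke at Sf1)
β0 →J1  (common-f at J1 fixed by 5)
β1 →TF1  (TF1 one-in-one-out from 0)
β3 →I1  (prefer integral on I1)
β2 →J3  (J3 needs exactly one e-in)
β4 →J2  (J2: last free bond brings effort in)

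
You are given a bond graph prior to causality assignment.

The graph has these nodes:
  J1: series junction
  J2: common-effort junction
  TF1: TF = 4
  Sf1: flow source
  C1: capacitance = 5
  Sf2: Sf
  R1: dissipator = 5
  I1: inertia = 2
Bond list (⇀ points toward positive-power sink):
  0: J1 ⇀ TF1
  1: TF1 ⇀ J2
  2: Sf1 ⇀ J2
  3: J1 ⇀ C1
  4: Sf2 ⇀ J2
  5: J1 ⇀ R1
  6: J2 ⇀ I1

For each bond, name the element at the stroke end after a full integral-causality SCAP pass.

b0 |TF1
b1 |J2
b2 |Sf1
b3 |J1
b4 |Sf2
b5 |J1
b6 |I1

b2 stroke→Sf1  (Sf1: flow source, stroke at near end)
b4 stroke→Sf2  (Sf2 fixes flow; stroke at Sf2)
b3 stroke→J1  (C1 outputs effort q/C1)
b6 stroke→I1  (I1 integral (f out))
b1 stroke→J2  (closing 0-jn rule on J2)
b0 stroke→TF1  (TF1: transformer flips bond 1)
b5 stroke→J1  (1-jn J1 has f-setter on 0)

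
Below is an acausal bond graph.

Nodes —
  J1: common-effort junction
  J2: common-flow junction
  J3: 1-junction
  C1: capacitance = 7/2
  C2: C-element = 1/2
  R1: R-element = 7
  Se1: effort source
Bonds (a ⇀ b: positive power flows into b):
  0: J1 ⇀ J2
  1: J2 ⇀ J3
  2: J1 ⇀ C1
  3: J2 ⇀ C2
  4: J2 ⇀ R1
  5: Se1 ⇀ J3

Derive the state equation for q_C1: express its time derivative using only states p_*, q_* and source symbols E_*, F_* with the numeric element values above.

β5 stroke at J3  (source Se1 imposes e)
β1 stroke at J2  (closing 1-jn rule on J3)
β2 stroke at J1  (C1 outputs effort q/C1)
β0 stroke at J2  (J1: bond 2 brought effort, rest push out)
β3 stroke at J2  (prefer integral on C2)
β4 stroke at R1  (J2 needs exactly one f-in)

dq_C1/dt = -E_Se1/7 - 2*q_C1/49 + 2*q_C2/7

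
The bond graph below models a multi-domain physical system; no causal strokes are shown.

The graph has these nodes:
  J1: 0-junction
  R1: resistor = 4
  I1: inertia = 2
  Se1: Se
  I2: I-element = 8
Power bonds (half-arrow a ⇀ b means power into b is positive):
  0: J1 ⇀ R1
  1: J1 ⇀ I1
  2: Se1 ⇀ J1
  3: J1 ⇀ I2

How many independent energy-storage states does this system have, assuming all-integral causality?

2  (I1, I2 all integral)

b2 |J1  (Se1 (Se) sets effort on bond)
b0 |R1  (0-jn J1 has e-setter on 2)
b1 |I1  (common-e at J1 fixed by 2)
b3 |I2  (common-e at J1 fixed by 2)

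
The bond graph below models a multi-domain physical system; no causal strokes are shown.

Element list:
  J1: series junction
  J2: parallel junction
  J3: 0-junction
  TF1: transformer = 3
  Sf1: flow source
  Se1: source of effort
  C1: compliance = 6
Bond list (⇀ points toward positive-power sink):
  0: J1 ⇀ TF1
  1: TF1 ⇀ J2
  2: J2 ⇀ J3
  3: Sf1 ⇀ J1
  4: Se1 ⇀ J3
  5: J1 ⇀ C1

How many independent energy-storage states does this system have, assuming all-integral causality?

b3 stroke→Sf1  (source Sf1 imposes f)
b4 stroke→J3  (Se1 fixes effort; stroke away)
b0 stroke→J1  (J1 flow already set via bond 3)
b5 stroke→J1  (1-jn J1 has f-setter on 3)
b2 stroke→J2  (J3 effort already set via bond 4)
b1 stroke→TF1  (TF1: transformer flips bond 0)

1  (C1 all integral)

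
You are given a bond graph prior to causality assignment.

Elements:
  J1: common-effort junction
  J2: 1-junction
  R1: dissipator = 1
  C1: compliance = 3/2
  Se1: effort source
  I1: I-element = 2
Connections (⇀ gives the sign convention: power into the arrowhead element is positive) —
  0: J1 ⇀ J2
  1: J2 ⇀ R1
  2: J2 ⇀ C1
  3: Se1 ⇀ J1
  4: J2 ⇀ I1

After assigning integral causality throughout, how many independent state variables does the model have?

2  (C1, I1 all integral)

bond 3 |J1  (Se1: effort source, stroke at far end)
bond 0 |J2  (0-jn J1 has e-setter on 3)
bond 2 |J2  (prefer integral on C1)
bond 4 |I1  (I1 outputs flow p/I1)
bond 1 |J2  (1-jn J2 has f-setter on 4)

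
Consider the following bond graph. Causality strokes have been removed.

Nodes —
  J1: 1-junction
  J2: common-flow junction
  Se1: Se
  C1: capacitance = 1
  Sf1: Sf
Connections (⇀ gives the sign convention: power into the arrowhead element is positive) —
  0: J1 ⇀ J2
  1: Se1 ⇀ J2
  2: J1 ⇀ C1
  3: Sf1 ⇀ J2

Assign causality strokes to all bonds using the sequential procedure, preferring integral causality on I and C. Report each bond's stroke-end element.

b0 |J2
b1 |J2
b2 |J1
b3 |Sf1

bond 1 stroke at J2  (Se1 (Se) sets effort on bond)
bond 3 stroke at Sf1  (source Sf1 imposes f)
bond 0 stroke at J2  (J2: bond 3 brought flow, rest push out)
bond 2 stroke at J1  (common-f at J1 fixed by 0)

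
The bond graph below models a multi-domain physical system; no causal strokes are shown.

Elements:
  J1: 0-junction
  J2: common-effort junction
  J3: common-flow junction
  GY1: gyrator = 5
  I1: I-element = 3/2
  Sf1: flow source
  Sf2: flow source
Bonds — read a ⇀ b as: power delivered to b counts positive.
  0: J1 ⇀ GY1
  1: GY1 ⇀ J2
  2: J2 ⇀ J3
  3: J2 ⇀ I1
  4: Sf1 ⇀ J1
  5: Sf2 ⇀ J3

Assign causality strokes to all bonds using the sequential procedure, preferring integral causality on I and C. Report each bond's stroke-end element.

#0 →J1
#1 →J2
#2 →J3
#3 →I1
#4 →Sf1
#5 →Sf2

bond 4 |Sf1  (source Sf1 imposes f)
bond 5 |Sf2  (source Sf2 imposes f)
bond 0 |J1  (J1: last free bond brings effort in)
bond 2 |J3  (1-jn J3 has f-setter on 5)
bond 1 |J2  (GY GY1: same side as bond 0)
bond 3 |I1  (J2: bond 1 brought effort, rest push out)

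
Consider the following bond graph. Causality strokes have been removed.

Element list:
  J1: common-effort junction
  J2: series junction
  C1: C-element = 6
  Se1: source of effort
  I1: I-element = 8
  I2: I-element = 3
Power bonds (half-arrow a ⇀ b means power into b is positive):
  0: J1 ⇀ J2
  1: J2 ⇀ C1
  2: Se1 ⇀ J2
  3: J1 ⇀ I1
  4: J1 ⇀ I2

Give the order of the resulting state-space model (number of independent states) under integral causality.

3  (C1, I1, I2 all integral)

β2 →J2  (source Se1 imposes e)
β1 →J2  (C1: C, integral causality)
β0 →J1  (J2: last free bond brings flow in)
β3 →I1  (common-e at J1 fixed by 0)
β4 →I2  (J1: bond 0 brought effort, rest push out)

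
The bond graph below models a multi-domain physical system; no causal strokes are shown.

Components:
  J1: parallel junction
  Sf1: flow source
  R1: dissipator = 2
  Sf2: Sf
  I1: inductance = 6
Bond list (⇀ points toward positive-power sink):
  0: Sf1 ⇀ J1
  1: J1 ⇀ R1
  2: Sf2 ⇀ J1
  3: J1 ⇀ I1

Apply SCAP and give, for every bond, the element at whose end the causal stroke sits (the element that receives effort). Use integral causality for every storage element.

#0 stroke at Sf1
#1 stroke at J1
#2 stroke at Sf2
#3 stroke at I1

b0 stroke at Sf1  (Sf1: flow source, stroke at near end)
b2 stroke at Sf2  (source Sf2 imposes f)
b3 stroke at I1  (prefer integral on I1)
b1 stroke at J1  (closing 0-jn rule on J1)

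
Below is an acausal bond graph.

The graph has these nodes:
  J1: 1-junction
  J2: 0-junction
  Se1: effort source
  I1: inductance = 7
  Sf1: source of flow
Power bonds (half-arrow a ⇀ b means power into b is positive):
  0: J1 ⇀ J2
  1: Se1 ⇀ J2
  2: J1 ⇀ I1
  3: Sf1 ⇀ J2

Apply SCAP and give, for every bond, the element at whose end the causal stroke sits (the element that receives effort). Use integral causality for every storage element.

β0 stroke at J1
β1 stroke at J2
β2 stroke at I1
β3 stroke at Sf1

b1 →J2  (source Se1 imposes e)
b3 →Sf1  (Sf1 fixes flow; stroke at Sf1)
b0 →J1  (common-e at J2 fixed by 1)
b2 →I1  (J1 needs exactly one f-in)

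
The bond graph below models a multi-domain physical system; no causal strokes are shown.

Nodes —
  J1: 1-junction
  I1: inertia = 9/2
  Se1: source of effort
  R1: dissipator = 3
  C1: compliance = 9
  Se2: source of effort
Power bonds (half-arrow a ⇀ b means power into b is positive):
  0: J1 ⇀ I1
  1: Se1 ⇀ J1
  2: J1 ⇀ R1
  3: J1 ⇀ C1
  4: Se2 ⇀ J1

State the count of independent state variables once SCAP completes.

b1 →J1  (Se1 fixes effort; stroke away)
b4 →J1  (source Se2 imposes e)
b0 →I1  (I1 outputs flow p/I1)
b2 →J1  (1-jn J1 has f-setter on 0)
b3 →J1  (1-jn J1 has f-setter on 0)

2  (C1, I1 all integral)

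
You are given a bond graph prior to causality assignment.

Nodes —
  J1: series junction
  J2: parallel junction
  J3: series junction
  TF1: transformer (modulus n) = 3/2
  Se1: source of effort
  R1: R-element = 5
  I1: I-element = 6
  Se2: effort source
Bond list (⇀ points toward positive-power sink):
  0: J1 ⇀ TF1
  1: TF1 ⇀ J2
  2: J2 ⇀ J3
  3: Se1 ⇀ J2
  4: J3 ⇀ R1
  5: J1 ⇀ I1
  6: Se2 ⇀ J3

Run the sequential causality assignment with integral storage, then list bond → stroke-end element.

bond 0 stroke→J1
bond 1 stroke→TF1
bond 2 stroke→J3
bond 3 stroke→J2
bond 4 stroke→R1
bond 5 stroke→I1
bond 6 stroke→J3

β3 stroke→J2  (Se1: effort source, stroke at far end)
β6 stroke→J3  (Se2 fixes effort; stroke away)
β1 stroke→TF1  (0-jn J2 has e-setter on 3)
β2 stroke→J3  (J2 effort already set via bond 3)
β4 stroke→R1  (J3 needs exactly one f-in)
β0 stroke→J1  (TF1: transformer flips bond 1)
β5 stroke→I1  (only one flow-in slot at J1)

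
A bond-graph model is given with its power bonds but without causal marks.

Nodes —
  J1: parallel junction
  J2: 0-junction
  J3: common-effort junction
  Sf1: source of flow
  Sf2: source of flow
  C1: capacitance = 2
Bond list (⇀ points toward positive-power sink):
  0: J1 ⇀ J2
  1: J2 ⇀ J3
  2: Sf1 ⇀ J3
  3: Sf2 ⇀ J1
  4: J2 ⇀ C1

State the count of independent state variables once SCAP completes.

#2 stroke at Sf1  (Sf1 fixes flow; stroke at Sf1)
#3 stroke at Sf2  (Sf2 fixes flow; stroke at Sf2)
#0 stroke at J1  (only one effort-in slot at J1)
#1 stroke at J3  (J3 needs exactly one e-in)
#4 stroke at J2  (closing 0-jn rule on J2)

1  (C1 all integral)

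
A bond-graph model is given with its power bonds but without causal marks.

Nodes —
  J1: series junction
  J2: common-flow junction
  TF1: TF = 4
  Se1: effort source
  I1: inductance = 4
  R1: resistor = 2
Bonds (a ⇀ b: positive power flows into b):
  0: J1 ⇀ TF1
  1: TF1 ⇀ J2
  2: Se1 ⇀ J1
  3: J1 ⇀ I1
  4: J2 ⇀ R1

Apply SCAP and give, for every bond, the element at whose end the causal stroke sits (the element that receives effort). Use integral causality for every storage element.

bond 2 stroke at J1  (Se1 (Se) sets effort on bond)
bond 3 stroke at I1  (I1 outputs flow p/I1)
bond 0 stroke at J1  (J1: bond 3 brought flow, rest push out)
bond 1 stroke at TF1  (through TF1, causality passes straight; one stroke at TF1)
bond 4 stroke at J2  (J2: bond 1 brought flow, rest push out)

#0 →J1
#1 →TF1
#2 →J1
#3 →I1
#4 →J2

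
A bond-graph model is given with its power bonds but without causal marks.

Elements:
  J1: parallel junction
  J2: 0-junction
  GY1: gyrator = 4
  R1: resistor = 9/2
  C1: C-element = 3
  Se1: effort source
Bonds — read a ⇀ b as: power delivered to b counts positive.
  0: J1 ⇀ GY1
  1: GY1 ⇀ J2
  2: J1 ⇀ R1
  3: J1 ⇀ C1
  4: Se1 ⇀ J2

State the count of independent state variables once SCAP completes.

1  (C1 all integral)

b4 stroke→J2  (Se1 fixes effort; stroke away)
b1 stroke→GY1  (J2 effort already set via bond 4)
b0 stroke→GY1  (GY1: gyrator matches bond 1)
b3 stroke→J1  (C1 outputs effort q/C1)
b2 stroke→R1  (J1: bond 3 brought effort, rest push out)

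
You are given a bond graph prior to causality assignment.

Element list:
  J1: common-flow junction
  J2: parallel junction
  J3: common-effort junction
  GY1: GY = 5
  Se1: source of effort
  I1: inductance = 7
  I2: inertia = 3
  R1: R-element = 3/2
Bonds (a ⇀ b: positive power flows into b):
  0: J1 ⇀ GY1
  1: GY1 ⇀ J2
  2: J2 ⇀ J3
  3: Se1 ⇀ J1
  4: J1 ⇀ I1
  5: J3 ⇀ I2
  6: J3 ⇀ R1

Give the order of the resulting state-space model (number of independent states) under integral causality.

β3 |J1  (Se1: effort source, stroke at far end)
β4 |I1  (I1 outputs flow p/I1)
β0 |J1  (common-f at J1 fixed by 4)
β1 |J2  (through GY1, causality inverts; strokes same side of GY1)
β2 |J3  (common-e at J2 fixed by 1)
β5 |I2  (J3: bond 2 brought effort, rest push out)
β6 |R1  (J3: bond 2 brought effort, rest push out)

2  (I1, I2 all integral)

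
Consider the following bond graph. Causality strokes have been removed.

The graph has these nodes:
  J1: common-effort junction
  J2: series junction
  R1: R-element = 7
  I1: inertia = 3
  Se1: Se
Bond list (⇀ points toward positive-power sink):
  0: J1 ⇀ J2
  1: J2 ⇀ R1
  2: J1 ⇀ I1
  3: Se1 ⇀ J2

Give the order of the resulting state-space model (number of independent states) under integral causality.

1  (I1 all integral)

β3 stroke at J2  (source Se1 imposes e)
β2 stroke at I1  (I1 outputs flow p/I1)
β0 stroke at J1  (J1: last free bond brings effort in)
β1 stroke at J2  (J2 flow already set via bond 0)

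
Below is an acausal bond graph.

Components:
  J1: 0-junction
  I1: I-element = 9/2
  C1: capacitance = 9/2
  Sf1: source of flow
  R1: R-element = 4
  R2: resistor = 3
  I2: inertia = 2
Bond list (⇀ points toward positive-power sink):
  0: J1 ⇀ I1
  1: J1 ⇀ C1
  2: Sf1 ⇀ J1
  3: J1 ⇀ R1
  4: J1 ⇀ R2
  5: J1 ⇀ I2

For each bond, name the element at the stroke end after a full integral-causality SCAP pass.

bond 0 |I1
bond 1 |J1
bond 2 |Sf1
bond 3 |R1
bond 4 |R2
bond 5 |I2

#2 stroke→Sf1  (source Sf1 imposes f)
#0 stroke→I1  (I1 integral (f out))
#1 stroke→J1  (prefer integral on C1)
#3 stroke→R1  (common-e at J1 fixed by 1)
#4 stroke→R2  (common-e at J1 fixed by 1)
#5 stroke→I2  (J1: bond 1 brought effort, rest push out)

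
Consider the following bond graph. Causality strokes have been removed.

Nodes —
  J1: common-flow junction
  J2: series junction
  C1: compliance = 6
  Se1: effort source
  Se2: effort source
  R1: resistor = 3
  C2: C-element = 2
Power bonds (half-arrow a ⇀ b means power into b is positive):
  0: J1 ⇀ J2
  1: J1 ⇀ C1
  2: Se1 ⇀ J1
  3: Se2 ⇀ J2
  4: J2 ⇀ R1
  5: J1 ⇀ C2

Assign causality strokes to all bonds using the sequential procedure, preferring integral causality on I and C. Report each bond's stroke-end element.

b0 |J2
b1 |J1
b2 |J1
b3 |J2
b4 |R1
b5 |J1

#2 |J1  (Se1 fixes effort; stroke away)
#3 |J2  (Se2 fixes effort; stroke away)
#1 |J1  (prefer integral on C1)
#5 |J1  (C2 integral (e out))
#0 |J2  (only one flow-in slot at J1)
#4 |R1  (only one flow-in slot at J2)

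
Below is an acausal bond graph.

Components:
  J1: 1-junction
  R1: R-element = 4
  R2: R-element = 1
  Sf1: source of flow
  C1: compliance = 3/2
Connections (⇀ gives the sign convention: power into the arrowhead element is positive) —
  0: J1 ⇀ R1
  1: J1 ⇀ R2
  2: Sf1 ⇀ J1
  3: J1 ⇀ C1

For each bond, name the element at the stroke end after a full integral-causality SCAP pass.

bond 0 stroke at J1
bond 1 stroke at J1
bond 2 stroke at Sf1
bond 3 stroke at J1

#2 |Sf1  (Sf1 (Sf) sets flow on bond)
#0 |J1  (J1 flow already set via bond 2)
#1 |J1  (J1: bond 2 brought flow, rest push out)
#3 |J1  (common-f at J1 fixed by 2)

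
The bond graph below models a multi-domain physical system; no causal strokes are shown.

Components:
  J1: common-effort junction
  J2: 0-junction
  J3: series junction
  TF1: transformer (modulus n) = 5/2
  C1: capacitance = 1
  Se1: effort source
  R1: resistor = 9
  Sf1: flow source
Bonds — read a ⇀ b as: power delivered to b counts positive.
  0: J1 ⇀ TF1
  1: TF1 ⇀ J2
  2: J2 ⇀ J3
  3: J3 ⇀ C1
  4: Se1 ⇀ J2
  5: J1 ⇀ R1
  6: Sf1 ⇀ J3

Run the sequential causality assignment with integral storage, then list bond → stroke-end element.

b4 stroke→J2  (Se1 (Se) sets effort on bond)
b6 stroke→Sf1  (Sf1 (Sf) sets flow on bond)
b1 stroke→TF1  (common-e at J2 fixed by 4)
b2 stroke→J3  (J2 effort already set via bond 4)
b3 stroke→J3  (common-f at J3 fixed by 6)
b0 stroke→J1  (TF1: transformer flips bond 1)
b5 stroke→R1  (J1 effort already set via bond 0)

β0 stroke→J1
β1 stroke→TF1
β2 stroke→J3
β3 stroke→J3
β4 stroke→J2
β5 stroke→R1
β6 stroke→Sf1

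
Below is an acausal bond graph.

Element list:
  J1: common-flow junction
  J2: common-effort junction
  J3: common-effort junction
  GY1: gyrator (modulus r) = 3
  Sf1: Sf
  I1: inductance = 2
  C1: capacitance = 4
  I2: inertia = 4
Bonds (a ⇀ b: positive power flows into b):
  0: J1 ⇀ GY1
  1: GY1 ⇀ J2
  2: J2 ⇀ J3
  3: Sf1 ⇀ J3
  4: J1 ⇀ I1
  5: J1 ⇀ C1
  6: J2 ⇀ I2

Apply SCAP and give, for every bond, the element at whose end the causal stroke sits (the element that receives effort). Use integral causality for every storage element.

#0 stroke at J1
#1 stroke at J2
#2 stroke at J3
#3 stroke at Sf1
#4 stroke at I1
#5 stroke at J1
#6 stroke at I2

#3 |Sf1  (Sf1 (Sf) sets flow on bond)
#2 |J3  (closing 0-jn rule on J3)
#4 |I1  (prefer integral on I1)
#0 |J1  (J1 flow already set via bond 4)
#5 |J1  (1-jn J1 has f-setter on 4)
#1 |J2  (through GY1, causality inverts; strokes same side of GY1)
#6 |I2  (0-jn J2 has e-setter on 1)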